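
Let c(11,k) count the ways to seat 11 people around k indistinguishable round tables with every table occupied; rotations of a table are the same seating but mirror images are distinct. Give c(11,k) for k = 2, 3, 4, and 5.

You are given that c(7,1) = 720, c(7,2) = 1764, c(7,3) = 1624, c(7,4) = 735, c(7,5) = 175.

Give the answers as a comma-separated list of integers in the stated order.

row 8: T[8][1]=7·720+0=5040  T[8][2]=7·1764+720=13068  T[8][3]=7·1624+1764=13132  T[8][4]=7·735+1624=6769  T[8][5]=7·175+735=1960
row 9: T[9][1]=8·5040+0=40320  T[9][2]=8·13068+5040=109584  T[9][3]=8·13132+13068=118124  T[9][4]=8·6769+13132=67284  T[9][5]=8·1960+6769=22449
row 10: T[10][1]=9·40320+0=362880  T[10][2]=9·109584+40320=1026576  T[10][3]=9·118124+109584=1172700  T[10][4]=9·67284+118124=723680  T[10][5]=9·22449+67284=269325
row 11: T[11][2]=10·1026576+362880=10628640  T[11][3]=10·1172700+1026576=12753576  T[11][4]=10·723680+1172700=8409500  T[11][5]=10·269325+723680=3416930
Read c(11,2) = 10628640, c(11,3) = 12753576, c(11,4) = 8409500, c(11,5) = 3416930.

10628640, 12753576, 8409500, 3416930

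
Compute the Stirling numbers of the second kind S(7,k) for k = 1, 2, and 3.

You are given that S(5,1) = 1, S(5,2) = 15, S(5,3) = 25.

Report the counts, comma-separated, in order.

1, 63, 301

row 6: T[6][1]=1·1+0=1  T[6][2]=2·15+1=31  T[6][3]=3·25+15=90
row 7: T[7][1]=1·1+0=1  T[7][2]=2·31+1=63  T[7][3]=3·90+31=301
Read S(7,1) = 1, S(7,2) = 63, S(7,3) = 301.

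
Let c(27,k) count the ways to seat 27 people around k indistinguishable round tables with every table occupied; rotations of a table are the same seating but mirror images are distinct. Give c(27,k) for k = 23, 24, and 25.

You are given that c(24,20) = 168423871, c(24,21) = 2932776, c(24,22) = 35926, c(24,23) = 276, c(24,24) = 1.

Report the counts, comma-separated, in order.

row 25: T[25][21]=24·2932776+168423871=238810495  T[25][22]=24·35926+2932776=3795000  T[25][23]=24·276+35926=42550  T[25][24]=24·1+276=300  T[25][25]=24·0+1=1
row 26: T[26][22]=25·3795000+238810495=333685495  T[26][23]=25·42550+3795000=4858750  T[26][24]=25·300+42550=50050  T[26][25]=25·1+300=325
row 27: T[27][23]=26·4858750+333685495=460012995  T[27][24]=26·50050+4858750=6160050  T[27][25]=26·325+50050=58500
Read c(27,23) = 460012995, c(27,24) = 6160050, c(27,25) = 58500.

460012995, 6160050, 58500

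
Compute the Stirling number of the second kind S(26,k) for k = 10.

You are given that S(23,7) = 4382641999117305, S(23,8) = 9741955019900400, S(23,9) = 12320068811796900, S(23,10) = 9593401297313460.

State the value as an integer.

13199555372846848005

r24: T_24,8=8×9741955019900400+4382641999117305=82318282158320505; T_24,9=9×12320068811796900+9741955019900400=120622574326072500; T_24,10=10×9593401297313460+12320068811796900=108254081784931500
r25: T_25,9=9×120622574326072500+82318282158320505=1167921451092973005; T_25,10=10×108254081784931500+120622574326072500=1203163392175387500
r26: T_26,10=10×1203163392175387500+1167921451092973005=13199555372846848005
Read S(26,10) = 13199555372846848005.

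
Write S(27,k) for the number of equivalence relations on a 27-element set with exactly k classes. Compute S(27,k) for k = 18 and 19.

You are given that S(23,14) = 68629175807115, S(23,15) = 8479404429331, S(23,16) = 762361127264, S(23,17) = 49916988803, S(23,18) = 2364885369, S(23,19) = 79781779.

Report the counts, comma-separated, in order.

3270191625210510, 229268487458010

r24: T_24,15=15×8479404429331+68629175807115=195820242247080; T_24,16=16×762361127264+8479404429331=20677182465555; T_24,17=17×49916988803+762361127264=1610949936915; T_24,18=18×2364885369+49916988803=92484925445; T_24,19=19×79781779+2364885369=3880739170
r25: T_25,16=16×20677182465555+195820242247080=526655161695960; T_25,17=17×1610949936915+20677182465555=48063331393110; T_25,18=18×92484925445+1610949936915=3275678594925; T_25,19=19×3880739170+92484925445=166218969675
r26: T_26,17=17×48063331393110+526655161695960=1343731795378830; T_26,18=18×3275678594925+48063331393110=107025546101760; T_26,19=19×166218969675+3275678594925=6433839018750
r27: T_27,18=18×107025546101760+1343731795378830=3270191625210510; T_27,19=19×6433839018750+107025546101760=229268487458010
Read S(27,18) = 3270191625210510, S(27,19) = 229268487458010.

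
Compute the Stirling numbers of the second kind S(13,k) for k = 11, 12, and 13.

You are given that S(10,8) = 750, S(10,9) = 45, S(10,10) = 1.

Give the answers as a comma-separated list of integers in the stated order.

[11] T[11,9]:9*45+750=1155 · T[11,10]:10*1+45=55 · T[11,11]:11*0+1=1
[12] T[12,10]:10*55+1155=1705 · T[12,11]:11*1+55=66 · T[12,12]:12*0+1=1
[13] T[13,11]:11*66+1705=2431 · T[13,12]:12*1+66=78 · T[13,13]:13*0+1=1
Read S(13,11) = 2431, S(13,12) = 78, S(13,13) = 1.

2431, 78, 1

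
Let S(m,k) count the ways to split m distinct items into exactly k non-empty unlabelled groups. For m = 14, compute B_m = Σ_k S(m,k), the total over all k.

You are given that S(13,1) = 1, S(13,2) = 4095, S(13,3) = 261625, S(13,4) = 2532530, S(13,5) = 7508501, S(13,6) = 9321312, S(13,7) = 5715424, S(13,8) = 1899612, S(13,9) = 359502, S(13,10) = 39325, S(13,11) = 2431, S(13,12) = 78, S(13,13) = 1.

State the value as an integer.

190899322

i=14: T(14,1)=0+1·1=1 | T(14,2)=1+2·4095=8191 | T(14,3)=4095+3·261625=788970 | T(14,4)=261625+4·2532530=10391745 | T(14,5)=2532530+5·7508501=40075035 | T(14,6)=7508501+6·9321312=63436373 | T(14,7)=9321312+7·5715424=49329280 | T(14,8)=5715424+8·1899612=20912320 | T(14,9)=1899612+9·359502=5135130 | T(14,10)=359502+10·39325=752752 | T(14,11)=39325+11·2431=66066 | T(14,12)=2431+12·78=3367 | T(14,13)=78+13·1=91 | T(14,14)=1+14·0=1
B_14 = ΣS(14,k) = 1+8191+788970+10391745+40075035+63436373+49329280+20912320+5135130+752752+66066+3367+91+1 = 190899322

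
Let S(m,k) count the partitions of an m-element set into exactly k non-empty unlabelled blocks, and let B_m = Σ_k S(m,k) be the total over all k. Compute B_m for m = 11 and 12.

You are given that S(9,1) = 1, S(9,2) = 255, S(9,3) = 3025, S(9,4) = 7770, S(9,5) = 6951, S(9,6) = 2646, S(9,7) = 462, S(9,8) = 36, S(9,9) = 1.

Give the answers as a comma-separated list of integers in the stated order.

[10] T[10,1]:1*1+0=1 · T[10,2]:2*255+1=511 · T[10,3]:3*3025+255=9330 · T[10,4]:4*7770+3025=34105 · T[10,5]:5*6951+7770=42525 · T[10,6]:6*2646+6951=22827 · T[10,7]:7*462+2646=5880 · T[10,8]:8*36+462=750 · T[10,9]:9*1+36=45 · T[10,10]:10*0+1=1
[11] T[11,1]:1*1+0=1 · T[11,2]:2*511+1=1023 · T[11,3]:3*9330+511=28501 · T[11,4]:4*34105+9330=145750 · T[11,5]:5*42525+34105=246730 · T[11,6]:6*22827+42525=179487 · T[11,7]:7*5880+22827=63987 · T[11,8]:8*750+5880=11880 · T[11,9]:9*45+750=1155 · T[11,10]:10*1+45=55 · T[11,11]:11*0+1=1
[12] T[12,1]:1*1+0=1 · T[12,2]:2*1023+1=2047 · T[12,3]:3*28501+1023=86526 · T[12,4]:4*145750+28501=611501 · T[12,5]:5*246730+145750=1379400 · T[12,6]:6*179487+246730=1323652 · T[12,7]:7*63987+179487=627396 · T[12,8]:8*11880+63987=159027 · T[12,9]:9*1155+11880=22275 · T[12,10]:10*55+1155=1705 · T[12,11]:11*1+55=66 · T[12,12]:12*0+1=1
B_11 = ΣS(11,k) = 1+1023+28501+145750+246730+179487+63987+11880+1155+55+1 = 678570
B_12 = ΣS(12,k) = 1+2047+86526+611501+1379400+1323652+627396+159027+22275+1705+66+1 = 4213597

678570, 4213597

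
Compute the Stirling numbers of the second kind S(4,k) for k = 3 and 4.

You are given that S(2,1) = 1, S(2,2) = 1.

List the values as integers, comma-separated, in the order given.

[3] T[3,2]:2*1+1=3 · T[3,3]:3*0+1=1
[4] T[4,3]:3*1+3=6 · T[4,4]:4*0+1=1
Read S(4,3) = 6, S(4,4) = 1.

6, 1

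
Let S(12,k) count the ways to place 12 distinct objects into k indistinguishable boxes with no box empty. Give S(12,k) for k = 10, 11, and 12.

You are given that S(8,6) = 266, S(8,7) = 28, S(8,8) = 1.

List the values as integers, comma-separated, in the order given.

[9] T[9,7]:7*28+266=462 · T[9,8]:8*1+28=36 · T[9,9]:9*0+1=1
[10] T[10,8]:8*36+462=750 · T[10,9]:9*1+36=45 · T[10,10]:10*0+1=1
[11] T[11,9]:9*45+750=1155 · T[11,10]:10*1+45=55 · T[11,11]:11*0+1=1
[12] T[12,10]:10*55+1155=1705 · T[12,11]:11*1+55=66 · T[12,12]:12*0+1=1
Read S(12,10) = 1705, S(12,11) = 66, S(12,12) = 1.

1705, 66, 1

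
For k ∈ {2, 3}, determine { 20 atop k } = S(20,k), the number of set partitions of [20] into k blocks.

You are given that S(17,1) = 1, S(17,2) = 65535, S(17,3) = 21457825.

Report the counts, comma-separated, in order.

524287, 580606446

@18  (18,1):1·1+0→1, (18,2):65535·2+1→131071, (18,3):21457825·3+65535→64439010
@19  (19,1):1·1+0→1, (19,2):131071·2+1→262143, (19,3):64439010·3+131071→193448101
@20  (20,2):262143·2+1→524287, (20,3):193448101·3+262143→580606446
Read S(20,2) = 524287, S(20,3) = 580606446.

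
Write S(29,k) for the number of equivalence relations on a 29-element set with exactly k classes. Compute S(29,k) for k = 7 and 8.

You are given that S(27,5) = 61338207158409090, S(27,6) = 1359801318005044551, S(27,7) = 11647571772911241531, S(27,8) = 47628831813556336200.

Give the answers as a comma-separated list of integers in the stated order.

588469772213874823272, 3224318613979279184316

i=28: T(28,6)=61338207158409090+6·1359801318005044551=8220146115188676396 | T(28,7)=1359801318005044551+7·11647571772911241531=82892803728383735268 | T(28,8)=11647571772911241531+8·47628831813556336200=392678226281361931131
i=29: T(29,7)=8220146115188676396+7·82892803728383735268=588469772213874823272 | T(29,8)=82892803728383735268+8·392678226281361931131=3224318613979279184316
Read S(29,7) = 588469772213874823272, S(29,8) = 3224318613979279184316.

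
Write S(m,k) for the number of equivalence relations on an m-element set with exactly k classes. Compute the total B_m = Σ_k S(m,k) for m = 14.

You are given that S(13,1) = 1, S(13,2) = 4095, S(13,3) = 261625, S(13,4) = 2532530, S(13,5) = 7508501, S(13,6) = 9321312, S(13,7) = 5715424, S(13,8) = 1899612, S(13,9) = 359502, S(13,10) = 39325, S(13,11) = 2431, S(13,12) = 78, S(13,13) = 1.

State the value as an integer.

190899322

r14: T_14,1=1×1+0=1; T_14,2=2×4095+1=8191; T_14,3=3×261625+4095=788970; T_14,4=4×2532530+261625=10391745; T_14,5=5×7508501+2532530=40075035; T_14,6=6×9321312+7508501=63436373; T_14,7=7×5715424+9321312=49329280; T_14,8=8×1899612+5715424=20912320; T_14,9=9×359502+1899612=5135130; T_14,10=10×39325+359502=752752; T_14,11=11×2431+39325=66066; T_14,12=12×78+2431=3367; T_14,13=13×1+78=91; T_14,14=14×0+1=1
B_14 = ΣS(14,k) = 1+8191+788970+10391745+40075035+63436373+49329280+20912320+5135130+752752+66066+3367+91+1 = 190899322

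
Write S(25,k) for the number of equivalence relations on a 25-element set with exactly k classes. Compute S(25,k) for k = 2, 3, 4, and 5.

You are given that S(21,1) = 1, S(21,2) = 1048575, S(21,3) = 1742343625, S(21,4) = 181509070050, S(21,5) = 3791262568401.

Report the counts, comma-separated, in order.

[22] T[22,1]:1*1+0=1 · T[22,2]:2*1048575+1=2097151 · T[22,3]:3*1742343625+1048575=5228079450 · T[22,4]:4*181509070050+1742343625=727778623825 · T[22,5]:5*3791262568401+181509070050=19137821912055
[23] T[23,1]:1*1+0=1 · T[23,2]:2*2097151+1=4194303 · T[23,3]:3*5228079450+2097151=15686335501 · T[23,4]:4*727778623825+5228079450=2916342574750 · T[23,5]:5*19137821912055+727778623825=96416888184100
[24] T[24,1]:1*1+0=1 · T[24,2]:2*4194303+1=8388607 · T[24,3]:3*15686335501+4194303=47063200806 · T[24,4]:4*2916342574750+15686335501=11681056634501 · T[24,5]:5*96416888184100+2916342574750=485000783495250
[25] T[25,2]:2*8388607+1=16777215 · T[25,3]:3*47063200806+8388607=141197991025 · T[25,4]:4*11681056634501+47063200806=46771289738810 · T[25,5]:5*485000783495250+11681056634501=2436684974110751
Read S(25,2) = 16777215, S(25,3) = 141197991025, S(25,4) = 46771289738810, S(25,5) = 2436684974110751.

16777215, 141197991025, 46771289738810, 2436684974110751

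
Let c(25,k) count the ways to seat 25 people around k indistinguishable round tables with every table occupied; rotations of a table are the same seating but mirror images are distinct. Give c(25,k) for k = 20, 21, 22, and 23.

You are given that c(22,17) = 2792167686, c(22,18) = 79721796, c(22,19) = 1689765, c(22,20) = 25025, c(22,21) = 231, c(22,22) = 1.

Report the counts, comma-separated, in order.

11276842500, 238810495, 3795000, 42550

[23] T[23,18]:22*79721796+2792167686=4546047198 · T[23,19]:22*1689765+79721796=116896626 · T[23,20]:22*25025+1689765=2240315 · T[23,21]:22*231+25025=30107 · T[23,22]:22*1+231=253 · T[23,23]:22*0+1=1
[24] T[24,19]:23*116896626+4546047198=7234669596 · T[24,20]:23*2240315+116896626=168423871 · T[24,21]:23*30107+2240315=2932776 · T[24,22]:23*253+30107=35926 · T[24,23]:23*1+253=276
[25] T[25,20]:24*168423871+7234669596=11276842500 · T[25,21]:24*2932776+168423871=238810495 · T[25,22]:24*35926+2932776=3795000 · T[25,23]:24*276+35926=42550
Read c(25,20) = 11276842500, c(25,21) = 238810495, c(25,22) = 3795000, c(25,23) = 42550.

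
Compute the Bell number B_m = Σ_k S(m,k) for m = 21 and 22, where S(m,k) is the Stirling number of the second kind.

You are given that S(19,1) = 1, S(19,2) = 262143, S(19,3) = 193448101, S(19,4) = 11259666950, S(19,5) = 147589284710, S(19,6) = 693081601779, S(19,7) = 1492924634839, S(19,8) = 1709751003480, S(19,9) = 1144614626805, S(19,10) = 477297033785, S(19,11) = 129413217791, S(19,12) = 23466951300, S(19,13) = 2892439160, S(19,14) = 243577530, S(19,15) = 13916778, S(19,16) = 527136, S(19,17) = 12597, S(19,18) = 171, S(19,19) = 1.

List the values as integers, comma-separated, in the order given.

474869816156751, 4506715738447323

i=20: T(20,1)=0+1·1=1 | T(20,2)=1+2·262143=524287 | T(20,3)=262143+3·193448101=580606446 | T(20,4)=193448101+4·11259666950=45232115901 | T(20,5)=11259666950+5·147589284710=749206090500 | T(20,6)=147589284710+6·693081601779=4306078895384 | T(20,7)=693081601779+7·1492924634839=11143554045652 | T(20,8)=1492924634839+8·1709751003480=15170932662679 | T(20,9)=1709751003480+9·1144614626805=12011282644725 | T(20,10)=1144614626805+10·477297033785=5917584964655 | T(20,11)=477297033785+11·129413217791=1900842429486 | T(20,12)=129413217791+12·23466951300=411016633391 | T(20,13)=23466951300+13·2892439160=61068660380 | T(20,14)=2892439160+14·243577530=6302524580 | T(20,15)=243577530+15·13916778=452329200 | T(20,16)=13916778+16·527136=22350954 | T(20,17)=527136+17·12597=741285 | T(20,18)=12597+18·171=15675 | T(20,19)=171+19·1=190 | T(20,20)=1+20·0=1
i=21: T(21,1)=0+1·1=1 | T(21,2)=1+2·524287=1048575 | T(21,3)=524287+3·580606446=1742343625 | T(21,4)=580606446+4·45232115901=181509070050 | T(21,5)=45232115901+5·749206090500=3791262568401 | T(21,6)=749206090500+6·4306078895384=26585679462804 | T(21,7)=4306078895384+7·11143554045652=82310957214948 | T(21,8)=11143554045652+8·15170932662679=132511015347084 | T(21,9)=15170932662679+9·12011282644725=123272476465204 | T(21,10)=12011282644725+10·5917584964655=71187132291275 | T(21,11)=5917584964655+11·1900842429486=26826851689001 | T(21,12)=1900842429486+12·411016633391=6833042030178 | T(21,13)=411016633391+13·61068660380=1204909218331 | T(21,14)=61068660380+14·6302524580=149304004500 | T(21,15)=6302524580+15·452329200=13087462580 | T(21,16)=452329200+16·22350954=809944464 | T(21,17)=22350954+17·741285=34952799 | T(21,18)=741285+18·15675=1023435 | T(21,19)=15675+19·190=19285 | T(21,20)=190+20·1=210 | T(21,21)=1+21·0=1
i=22: T(22,1)=0+1·1=1 | T(22,2)=1+2·1048575=2097151 | T(22,3)=1048575+3·1742343625=5228079450 | T(22,4)=1742343625+4·181509070050=727778623825 | T(22,5)=181509070050+5·3791262568401=19137821912055 | T(22,6)=3791262568401+6·26585679462804=163305339345225 | T(22,7)=26585679462804+7·82310957214948=602762379967440 | T(22,8)=82310957214948+8·132511015347084=1142399079991620 | T(22,9)=132511015347084+9·123272476465204=1241963303533920 | T(22,10)=123272476465204+10·71187132291275=835143799377954 | T(22,11)=71187132291275+11·26826851689001=366282500870286 | T(22,12)=26826851689001+12·6833042030178=108823356051137 | T(22,13)=6833042030178+13·1204909218331=22496861868481 | T(22,14)=1204909218331+14·149304004500=3295165281331 | T(22,15)=149304004500+15·13087462580=345615943200 | T(22,16)=13087462580+16·809944464=26046574004 | T(22,17)=809944464+17·34952799=1404142047 | T(22,18)=34952799+18·1023435=53374629 | T(22,19)=1023435+19·19285=1389850 | T(22,20)=19285+20·210=23485 | T(22,21)=210+21·1=231 | T(22,22)=1+22·0=1
B_21 = ΣS(21,k) = 1+1048575+1742343625+181509070050+3791262568401+26585679462804+82310957214948+132511015347084+123272476465204+71187132291275+26826851689001+6833042030178+1204909218331+149304004500+13087462580+809944464+34952799+1023435+19285+210+1 = 474869816156751
B_22 = ΣS(22,k) = 1+2097151+5228079450+727778623825+19137821912055+163305339345225+602762379967440+1142399079991620+1241963303533920+835143799377954+366282500870286+108823356051137+22496861868481+3295165281331+345615943200+26046574004+1404142047+53374629+1389850+23485+231+1 = 4506715738447323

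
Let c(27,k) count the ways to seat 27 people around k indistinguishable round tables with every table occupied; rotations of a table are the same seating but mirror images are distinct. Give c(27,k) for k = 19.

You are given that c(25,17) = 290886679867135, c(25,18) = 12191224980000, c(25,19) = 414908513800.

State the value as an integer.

1182329687817135

r26: T_26,18=25×12191224980000+290886679867135=595667304367135; T_26,19=25×414908513800+12191224980000=22563937825000
r27: T_27,19=26×22563937825000+595667304367135=1182329687817135
Read c(27,19) = 1182329687817135.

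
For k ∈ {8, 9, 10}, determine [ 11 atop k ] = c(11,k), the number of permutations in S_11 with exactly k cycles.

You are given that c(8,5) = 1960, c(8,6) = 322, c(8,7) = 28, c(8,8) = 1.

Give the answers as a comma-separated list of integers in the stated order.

[9] T[9,6]:8*322+1960=4536 · T[9,7]:8*28+322=546 · T[9,8]:8*1+28=36 · T[9,9]:8*0+1=1
[10] T[10,7]:9*546+4536=9450 · T[10,8]:9*36+546=870 · T[10,9]:9*1+36=45 · T[10,10]:9*0+1=1
[11] T[11,8]:10*870+9450=18150 · T[11,9]:10*45+870=1320 · T[11,10]:10*1+45=55
Read c(11,8) = 18150, c(11,9) = 1320, c(11,10) = 55.

18150, 1320, 55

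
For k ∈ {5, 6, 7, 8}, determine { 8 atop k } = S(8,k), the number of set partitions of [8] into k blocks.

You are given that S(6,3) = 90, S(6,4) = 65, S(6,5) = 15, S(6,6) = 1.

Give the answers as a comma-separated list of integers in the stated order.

1050, 266, 28, 1

[7] T[7,4]:4*65+90=350 · T[7,5]:5*15+65=140 · T[7,6]:6*1+15=21 · T[7,7]:7*0+1=1
[8] T[8,5]:5*140+350=1050 · T[8,6]:6*21+140=266 · T[8,7]:7*1+21=28 · T[8,8]:8*0+1=1
Read S(8,5) = 1050, S(8,6) = 266, S(8,7) = 28, S(8,8) = 1.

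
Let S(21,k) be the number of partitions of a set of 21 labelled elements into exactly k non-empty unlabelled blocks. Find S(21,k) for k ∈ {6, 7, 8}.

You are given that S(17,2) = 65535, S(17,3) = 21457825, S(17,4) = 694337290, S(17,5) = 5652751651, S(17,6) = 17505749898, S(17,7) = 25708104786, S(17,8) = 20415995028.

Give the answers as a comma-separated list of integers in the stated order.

26585679462804, 82310957214948, 132511015347084

[18] T[18,3]:3*21457825+65535=64439010 · T[18,4]:4*694337290+21457825=2798806985 · T[18,5]:5*5652751651+694337290=28958095545 · T[18,6]:6*17505749898+5652751651=110687251039 · T[18,7]:7*25708104786+17505749898=197462483400 · T[18,8]:8*20415995028+25708104786=189036065010
[19] T[19,4]:4*2798806985+64439010=11259666950 · T[19,5]:5*28958095545+2798806985=147589284710 · T[19,6]:6*110687251039+28958095545=693081601779 · T[19,7]:7*197462483400+110687251039=1492924634839 · T[19,8]:8*189036065010+197462483400=1709751003480
[20] T[20,5]:5*147589284710+11259666950=749206090500 · T[20,6]:6*693081601779+147589284710=4306078895384 · T[20,7]:7*1492924634839+693081601779=11143554045652 · T[20,8]:8*1709751003480+1492924634839=15170932662679
[21] T[21,6]:6*4306078895384+749206090500=26585679462804 · T[21,7]:7*11143554045652+4306078895384=82310957214948 · T[21,8]:8*15170932662679+11143554045652=132511015347084
Read S(21,6) = 26585679462804, S(21,7) = 82310957214948, S(21,8) = 132511015347084.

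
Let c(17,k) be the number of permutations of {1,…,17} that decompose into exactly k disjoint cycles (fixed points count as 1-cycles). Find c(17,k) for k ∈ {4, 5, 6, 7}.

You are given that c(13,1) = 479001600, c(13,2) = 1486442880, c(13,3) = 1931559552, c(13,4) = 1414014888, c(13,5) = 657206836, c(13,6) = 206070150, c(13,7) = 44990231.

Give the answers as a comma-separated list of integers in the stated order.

87077748875904, 48366009233424, 18861567058880, 5374523477960

@14  (14,1):479001600·13+0→6227020800, (14,2):1486442880·13+479001600→19802759040, (14,3):1931559552·13+1486442880→26596717056, (14,4):1414014888·13+1931559552→20313753096, (14,5):657206836·13+1414014888→9957703756, (14,6):206070150·13+657206836→3336118786, (14,7):44990231·13+206070150→790943153
@15  (15,2):19802759040·14+6227020800→283465647360, (15,3):26596717056·14+19802759040→392156797824, (15,4):20313753096·14+26596717056→310989260400, (15,5):9957703756·14+20313753096→159721605680, (15,6):3336118786·14+9957703756→56663366760, (15,7):790943153·14+3336118786→14409322928
@16  (16,3):392156797824·15+283465647360→6165817614720, (16,4):310989260400·15+392156797824→5056995703824, (16,5):159721605680·15+310989260400→2706813345600, (16,6):56663366760·15+159721605680→1009672107080, (16,7):14409322928·15+56663366760→272803210680
@17  (17,4):5056995703824·16+6165817614720→87077748875904, (17,5):2706813345600·16+5056995703824→48366009233424, (17,6):1009672107080·16+2706813345600→18861567058880, (17,7):272803210680·16+1009672107080→5374523477960
Read c(17,4) = 87077748875904, c(17,5) = 48366009233424, c(17,6) = 18861567058880, c(17,7) = 5374523477960.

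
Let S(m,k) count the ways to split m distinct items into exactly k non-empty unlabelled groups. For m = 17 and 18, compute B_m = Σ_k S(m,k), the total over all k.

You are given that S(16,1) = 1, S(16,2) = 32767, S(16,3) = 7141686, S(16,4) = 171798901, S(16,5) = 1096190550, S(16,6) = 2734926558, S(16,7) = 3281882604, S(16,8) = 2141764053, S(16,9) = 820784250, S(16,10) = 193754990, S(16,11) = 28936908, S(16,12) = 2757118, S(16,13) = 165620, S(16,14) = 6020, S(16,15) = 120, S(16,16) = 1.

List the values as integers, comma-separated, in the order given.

82864869804, 682076806159

i=17: T(17,1)=0+1·1=1 | T(17,2)=1+2·32767=65535 | T(17,3)=32767+3·7141686=21457825 | T(17,4)=7141686+4·171798901=694337290 | T(17,5)=171798901+5·1096190550=5652751651 | T(17,6)=1096190550+6·2734926558=17505749898 | T(17,7)=2734926558+7·3281882604=25708104786 | T(17,8)=3281882604+8·2141764053=20415995028 | T(17,9)=2141764053+9·820784250=9528822303 | T(17,10)=820784250+10·193754990=2758334150 | T(17,11)=193754990+11·28936908=512060978 | T(17,12)=28936908+12·2757118=62022324 | T(17,13)=2757118+13·165620=4910178 | T(17,14)=165620+14·6020=249900 | T(17,15)=6020+15·120=7820 | T(17,16)=120+16·1=136 | T(17,17)=1+17·0=1
i=18: T(18,1)=0+1·1=1 | T(18,2)=1+2·65535=131071 | T(18,3)=65535+3·21457825=64439010 | T(18,4)=21457825+4·694337290=2798806985 | T(18,5)=694337290+5·5652751651=28958095545 | T(18,6)=5652751651+6·17505749898=110687251039 | T(18,7)=17505749898+7·25708104786=197462483400 | T(18,8)=25708104786+8·20415995028=189036065010 | T(18,9)=20415995028+9·9528822303=106175395755 | T(18,10)=9528822303+10·2758334150=37112163803 | T(18,11)=2758334150+11·512060978=8391004908 | T(18,12)=512060978+12·62022324=1256328866 | T(18,13)=62022324+13·4910178=125854638 | T(18,14)=4910178+14·249900=8408778 | T(18,15)=249900+15·7820=367200 | T(18,16)=7820+16·136=9996 | T(18,17)=136+17·1=153 | T(18,18)=1+18·0=1
B_17 = ΣS(17,k) = 1+65535+21457825+694337290+5652751651+17505749898+25708104786+20415995028+9528822303+2758334150+512060978+62022324+4910178+249900+7820+136+1 = 82864869804
B_18 = ΣS(18,k) = 1+131071+64439010+2798806985+28958095545+110687251039+197462483400+189036065010+106175395755+37112163803+8391004908+1256328866+125854638+8408778+367200+9996+153+1 = 682076806159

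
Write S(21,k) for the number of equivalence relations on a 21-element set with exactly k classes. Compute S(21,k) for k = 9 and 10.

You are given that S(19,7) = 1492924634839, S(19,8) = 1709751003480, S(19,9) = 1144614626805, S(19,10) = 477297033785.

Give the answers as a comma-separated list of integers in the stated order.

r20: T_20,8=8×1709751003480+1492924634839=15170932662679; T_20,9=9×1144614626805+1709751003480=12011282644725; T_20,10=10×477297033785+1144614626805=5917584964655
r21: T_21,9=9×12011282644725+15170932662679=123272476465204; T_21,10=10×5917584964655+12011282644725=71187132291275
Read S(21,9) = 123272476465204, S(21,10) = 71187132291275.

123272476465204, 71187132291275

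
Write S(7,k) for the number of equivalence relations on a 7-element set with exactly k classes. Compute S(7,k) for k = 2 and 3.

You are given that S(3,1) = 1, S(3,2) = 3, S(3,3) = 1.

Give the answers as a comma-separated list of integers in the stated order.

r4: T_4,1=1×1+0=1; T_4,2=2×3+1=7; T_4,3=3×1+3=6
r5: T_5,1=1×1+0=1; T_5,2=2×7+1=15; T_5,3=3×6+7=25
r6: T_6,1=1×1+0=1; T_6,2=2×15+1=31; T_6,3=3×25+15=90
r7: T_7,2=2×31+1=63; T_7,3=3×90+31=301
Read S(7,2) = 63, S(7,3) = 301.

63, 301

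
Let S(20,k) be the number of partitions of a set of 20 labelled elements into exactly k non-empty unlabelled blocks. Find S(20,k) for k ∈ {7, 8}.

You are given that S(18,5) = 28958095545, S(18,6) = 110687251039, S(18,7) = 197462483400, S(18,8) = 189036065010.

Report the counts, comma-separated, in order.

11143554045652, 15170932662679

@19  (19,6):110687251039·6+28958095545→693081601779, (19,7):197462483400·7+110687251039→1492924634839, (19,8):189036065010·8+197462483400→1709751003480
@20  (20,7):1492924634839·7+693081601779→11143554045652, (20,8):1709751003480·8+1492924634839→15170932662679
Read S(20,7) = 11143554045652, S(20,8) = 15170932662679.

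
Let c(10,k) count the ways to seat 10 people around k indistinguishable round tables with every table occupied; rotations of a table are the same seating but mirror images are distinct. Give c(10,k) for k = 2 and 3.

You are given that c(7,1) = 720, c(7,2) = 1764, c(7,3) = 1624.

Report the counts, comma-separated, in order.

1026576, 1172700

[8] T[8,1]:7*720+0=5040 · T[8,2]:7*1764+720=13068 · T[8,3]:7*1624+1764=13132
[9] T[9,1]:8*5040+0=40320 · T[9,2]:8*13068+5040=109584 · T[9,3]:8*13132+13068=118124
[10] T[10,2]:9*109584+40320=1026576 · T[10,3]:9*118124+109584=1172700
Read c(10,2) = 1026576, c(10,3) = 1172700.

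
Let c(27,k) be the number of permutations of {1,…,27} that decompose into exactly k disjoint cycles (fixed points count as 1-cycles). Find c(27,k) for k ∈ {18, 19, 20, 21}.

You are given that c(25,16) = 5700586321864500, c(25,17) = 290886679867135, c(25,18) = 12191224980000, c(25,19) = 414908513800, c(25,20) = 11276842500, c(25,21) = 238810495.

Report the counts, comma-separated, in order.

i=26: T(26,17)=5700586321864500+25·290886679867135=12972753318542875 | T(26,18)=290886679867135+25·12191224980000=595667304367135 | T(26,19)=12191224980000+25·414908513800=22563937825000 | T(26,20)=414908513800+25·11276842500=696829576300 | T(26,21)=11276842500+25·238810495=17247104875
i=27: T(27,18)=12972753318542875+26·595667304367135=28460103232088385 | T(27,19)=595667304367135+26·22563937825000=1182329687817135 | T(27,20)=22563937825000+26·696829576300=40681506808800 | T(27,21)=696829576300+26·17247104875=1145254303050
Read c(27,18) = 28460103232088385, c(27,19) = 1182329687817135, c(27,20) = 40681506808800, c(27,21) = 1145254303050.

28460103232088385, 1182329687817135, 40681506808800, 1145254303050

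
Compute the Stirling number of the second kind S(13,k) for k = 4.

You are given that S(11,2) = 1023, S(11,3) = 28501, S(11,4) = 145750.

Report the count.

2532530

@12  (12,3):28501·3+1023→86526, (12,4):145750·4+28501→611501
@13  (13,4):611501·4+86526→2532530
Read S(13,4) = 2532530.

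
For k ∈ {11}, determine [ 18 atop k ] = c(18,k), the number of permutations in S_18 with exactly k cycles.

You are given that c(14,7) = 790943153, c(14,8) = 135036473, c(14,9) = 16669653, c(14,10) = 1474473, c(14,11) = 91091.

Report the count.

row 15: T[15][8]=14·135036473+790943153=2681453775  T[15][9]=14·16669653+135036473=368411615  T[15][10]=14·1474473+16669653=37312275  T[15][11]=14·91091+1474473=2749747
row 16: T[16][9]=15·368411615+2681453775=8207628000  T[16][10]=15·37312275+368411615=928095740  T[16][11]=15·2749747+37312275=78558480
row 17: T[17][10]=16·928095740+8207628000=23057159840  T[17][11]=16·78558480+928095740=2185031420
row 18: T[18][11]=17·2185031420+23057159840=60202693980
Read c(18,11) = 60202693980.

60202693980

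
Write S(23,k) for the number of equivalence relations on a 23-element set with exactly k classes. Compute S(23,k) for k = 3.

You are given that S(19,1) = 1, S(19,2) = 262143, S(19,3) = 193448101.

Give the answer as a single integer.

[20] T[20,1]:1*1+0=1 · T[20,2]:2*262143+1=524287 · T[20,3]:3*193448101+262143=580606446
[21] T[21,1]:1*1+0=1 · T[21,2]:2*524287+1=1048575 · T[21,3]:3*580606446+524287=1742343625
[22] T[22,2]:2*1048575+1=2097151 · T[22,3]:3*1742343625+1048575=5228079450
[23] T[23,3]:3*5228079450+2097151=15686335501
Read S(23,3) = 15686335501.

15686335501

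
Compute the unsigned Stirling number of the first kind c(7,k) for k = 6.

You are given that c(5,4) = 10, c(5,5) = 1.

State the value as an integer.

[6] T[6,5]:5*1+10=15 · T[6,6]:5*0+1=1
[7] T[7,6]:6*1+15=21
Read c(7,6) = 21.

21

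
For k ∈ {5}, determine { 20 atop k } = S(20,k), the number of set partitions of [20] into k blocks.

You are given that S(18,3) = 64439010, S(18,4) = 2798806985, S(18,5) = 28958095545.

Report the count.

749206090500

r19: T_19,4=4×2798806985+64439010=11259666950; T_19,5=5×28958095545+2798806985=147589284710
r20: T_20,5=5×147589284710+11259666950=749206090500
Read S(20,5) = 749206090500.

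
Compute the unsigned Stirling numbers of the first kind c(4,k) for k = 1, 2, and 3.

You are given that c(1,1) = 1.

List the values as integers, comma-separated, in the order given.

i=2: T(2,1)=0+1·1=1 | T(2,2)=1+1·0=1
i=3: T(3,1)=0+2·1=2 | T(3,2)=1+2·1=3 | T(3,3)=1+2·0=1
i=4: T(4,1)=0+3·2=6 | T(4,2)=2+3·3=11 | T(4,3)=3+3·1=6
Read c(4,1) = 6, c(4,2) = 11, c(4,3) = 6.

6, 11, 6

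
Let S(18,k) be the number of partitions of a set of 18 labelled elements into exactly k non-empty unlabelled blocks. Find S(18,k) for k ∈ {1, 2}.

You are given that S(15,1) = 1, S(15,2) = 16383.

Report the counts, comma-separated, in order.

i=16: T(16,1)=0+1·1=1 | T(16,2)=1+2·16383=32767
i=17: T(17,1)=0+1·1=1 | T(17,2)=1+2·32767=65535
i=18: T(18,1)=0+1·1=1 | T(18,2)=1+2·65535=131071
Read S(18,1) = 1, S(18,2) = 131071.

1, 131071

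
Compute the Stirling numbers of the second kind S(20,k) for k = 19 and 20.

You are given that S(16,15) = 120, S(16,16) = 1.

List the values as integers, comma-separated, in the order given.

190, 1

i=17: T(17,16)=120+16·1=136 | T(17,17)=1+17·0=1
i=18: T(18,17)=136+17·1=153 | T(18,18)=1+18·0=1
i=19: T(19,18)=153+18·1=171 | T(19,19)=1+19·0=1
i=20: T(20,19)=171+19·1=190 | T(20,20)=1+20·0=1
Read S(20,19) = 190, S(20,20) = 1.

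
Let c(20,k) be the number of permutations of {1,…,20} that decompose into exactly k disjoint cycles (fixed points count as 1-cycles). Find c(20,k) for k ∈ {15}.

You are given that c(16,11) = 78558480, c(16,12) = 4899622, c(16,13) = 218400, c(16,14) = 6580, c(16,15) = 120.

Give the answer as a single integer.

973941900

r17: T_17,12=16×4899622+78558480=156952432; T_17,13=16×218400+4899622=8394022; T_17,14=16×6580+218400=323680; T_17,15=16×120+6580=8500
r18: T_18,13=17×8394022+156952432=299650806; T_18,14=17×323680+8394022=13896582; T_18,15=17×8500+323680=468180
r19: T_19,14=18×13896582+299650806=549789282; T_19,15=18×468180+13896582=22323822
r20: T_20,15=19×22323822+549789282=973941900
Read c(20,15) = 973941900.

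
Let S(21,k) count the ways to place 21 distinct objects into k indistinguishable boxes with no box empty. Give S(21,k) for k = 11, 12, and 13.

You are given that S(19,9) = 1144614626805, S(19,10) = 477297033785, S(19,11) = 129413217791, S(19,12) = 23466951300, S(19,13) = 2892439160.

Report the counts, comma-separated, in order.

@20  (20,10):477297033785·10+1144614626805→5917584964655, (20,11):129413217791·11+477297033785→1900842429486, (20,12):23466951300·12+129413217791→411016633391, (20,13):2892439160·13+23466951300→61068660380
@21  (21,11):1900842429486·11+5917584964655→26826851689001, (21,12):411016633391·12+1900842429486→6833042030178, (21,13):61068660380·13+411016633391→1204909218331
Read S(21,11) = 26826851689001, S(21,12) = 6833042030178, S(21,13) = 1204909218331.

26826851689001, 6833042030178, 1204909218331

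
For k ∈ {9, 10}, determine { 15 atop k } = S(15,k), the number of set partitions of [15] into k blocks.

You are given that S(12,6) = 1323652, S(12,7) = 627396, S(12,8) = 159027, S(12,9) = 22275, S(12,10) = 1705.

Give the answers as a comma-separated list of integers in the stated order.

67128490, 12662650

@13  (13,7):627396·7+1323652→5715424, (13,8):159027·8+627396→1899612, (13,9):22275·9+159027→359502, (13,10):1705·10+22275→39325
@14  (14,8):1899612·8+5715424→20912320, (14,9):359502·9+1899612→5135130, (14,10):39325·10+359502→752752
@15  (15,9):5135130·9+20912320→67128490, (15,10):752752·10+5135130→12662650
Read S(15,9) = 67128490, S(15,10) = 12662650.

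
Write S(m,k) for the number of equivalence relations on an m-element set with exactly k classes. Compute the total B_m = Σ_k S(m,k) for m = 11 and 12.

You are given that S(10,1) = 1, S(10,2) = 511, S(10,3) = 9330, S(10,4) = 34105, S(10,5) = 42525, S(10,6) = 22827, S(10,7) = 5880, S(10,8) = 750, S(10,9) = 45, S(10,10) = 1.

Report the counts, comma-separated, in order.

row 11: T[11][1]=1·1+0=1  T[11][2]=2·511+1=1023  T[11][3]=3·9330+511=28501  T[11][4]=4·34105+9330=145750  T[11][5]=5·42525+34105=246730  T[11][6]=6·22827+42525=179487  T[11][7]=7·5880+22827=63987  T[11][8]=8·750+5880=11880  T[11][9]=9·45+750=1155  T[11][10]=10·1+45=55  T[11][11]=11·0+1=1
row 12: T[12][1]=1·1+0=1  T[12][2]=2·1023+1=2047  T[12][3]=3·28501+1023=86526  T[12][4]=4·145750+28501=611501  T[12][5]=5·246730+145750=1379400  T[12][6]=6·179487+246730=1323652  T[12][7]=7·63987+179487=627396  T[12][8]=8·11880+63987=159027  T[12][9]=9·1155+11880=22275  T[12][10]=10·55+1155=1705  T[12][11]=11·1+55=66  T[12][12]=12·0+1=1
B_11 = ΣS(11,k) = 1+1023+28501+145750+246730+179487+63987+11880+1155+55+1 = 678570
B_12 = ΣS(12,k) = 1+2047+86526+611501+1379400+1323652+627396+159027+22275+1705+66+1 = 4213597

678570, 4213597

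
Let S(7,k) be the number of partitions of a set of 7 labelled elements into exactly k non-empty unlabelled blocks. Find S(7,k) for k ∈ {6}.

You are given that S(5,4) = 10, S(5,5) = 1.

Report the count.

21

[6] T[6,5]:5*1+10=15 · T[6,6]:6*0+1=1
[7] T[7,6]:6*1+15=21
Read S(7,6) = 21.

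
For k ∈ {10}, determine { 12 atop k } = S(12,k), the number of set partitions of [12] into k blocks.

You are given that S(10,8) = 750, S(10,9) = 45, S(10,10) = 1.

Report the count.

1705

row 11: T[11][9]=9·45+750=1155  T[11][10]=10·1+45=55
row 12: T[12][10]=10·55+1155=1705
Read S(12,10) = 1705.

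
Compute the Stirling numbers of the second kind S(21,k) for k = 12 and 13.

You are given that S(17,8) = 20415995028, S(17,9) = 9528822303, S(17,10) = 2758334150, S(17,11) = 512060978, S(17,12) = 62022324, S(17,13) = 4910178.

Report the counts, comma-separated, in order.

6833042030178, 1204909218331

row 18: T[18][9]=9·9528822303+20415995028=106175395755  T[18][10]=10·2758334150+9528822303=37112163803  T[18][11]=11·512060978+2758334150=8391004908  T[18][12]=12·62022324+512060978=1256328866  T[18][13]=13·4910178+62022324=125854638
row 19: T[19][10]=10·37112163803+106175395755=477297033785  T[19][11]=11·8391004908+37112163803=129413217791  T[19][12]=12·1256328866+8391004908=23466951300  T[19][13]=13·125854638+1256328866=2892439160
row 20: T[20][11]=11·129413217791+477297033785=1900842429486  T[20][12]=12·23466951300+129413217791=411016633391  T[20][13]=13·2892439160+23466951300=61068660380
row 21: T[21][12]=12·411016633391+1900842429486=6833042030178  T[21][13]=13·61068660380+411016633391=1204909218331
Read S(21,12) = 6833042030178, S(21,13) = 1204909218331.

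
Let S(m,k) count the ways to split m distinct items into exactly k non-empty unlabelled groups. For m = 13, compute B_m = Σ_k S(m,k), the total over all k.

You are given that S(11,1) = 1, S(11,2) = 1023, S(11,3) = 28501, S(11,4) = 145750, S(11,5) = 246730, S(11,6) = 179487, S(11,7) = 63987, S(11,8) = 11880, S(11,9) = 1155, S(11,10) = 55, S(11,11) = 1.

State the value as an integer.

27644437

@12  (12,1):1·1+0→1, (12,2):1023·2+1→2047, (12,3):28501·3+1023→86526, (12,4):145750·4+28501→611501, (12,5):246730·5+145750→1379400, (12,6):179487·6+246730→1323652, (12,7):63987·7+179487→627396, (12,8):11880·8+63987→159027, (12,9):1155·9+11880→22275, (12,10):55·10+1155→1705, (12,11):1·11+55→66, (12,12):0·12+1→1
@13  (13,1):1·1+0→1, (13,2):2047·2+1→4095, (13,3):86526·3+2047→261625, (13,4):611501·4+86526→2532530, (13,5):1379400·5+611501→7508501, (13,6):1323652·6+1379400→9321312, (13,7):627396·7+1323652→5715424, (13,8):159027·8+627396→1899612, (13,9):22275·9+159027→359502, (13,10):1705·10+22275→39325, (13,11):66·11+1705→2431, (13,12):1·12+66→78, (13,13):0·13+1→1
B_13 = ΣS(13,k) = 1+4095+261625+2532530+7508501+9321312+5715424+1899612+359502+39325+2431+78+1 = 27644437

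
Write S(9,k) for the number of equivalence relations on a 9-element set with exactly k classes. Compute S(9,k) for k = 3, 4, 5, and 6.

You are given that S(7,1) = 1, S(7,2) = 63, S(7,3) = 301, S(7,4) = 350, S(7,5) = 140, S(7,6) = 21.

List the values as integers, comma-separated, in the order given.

row 8: T[8][2]=2·63+1=127  T[8][3]=3·301+63=966  T[8][4]=4·350+301=1701  T[8][5]=5·140+350=1050  T[8][6]=6·21+140=266
row 9: T[9][3]=3·966+127=3025  T[9][4]=4·1701+966=7770  T[9][5]=5·1050+1701=6951  T[9][6]=6·266+1050=2646
Read S(9,3) = 3025, S(9,4) = 7770, S(9,5) = 6951, S(9,6) = 2646.

3025, 7770, 6951, 2646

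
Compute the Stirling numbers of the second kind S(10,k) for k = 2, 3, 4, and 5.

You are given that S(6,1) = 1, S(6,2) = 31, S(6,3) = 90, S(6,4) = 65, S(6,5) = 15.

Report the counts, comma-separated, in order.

511, 9330, 34105, 42525

i=7: T(7,1)=0+1·1=1 | T(7,2)=1+2·31=63 | T(7,3)=31+3·90=301 | T(7,4)=90+4·65=350 | T(7,5)=65+5·15=140
i=8: T(8,1)=0+1·1=1 | T(8,2)=1+2·63=127 | T(8,3)=63+3·301=966 | T(8,4)=301+4·350=1701 | T(8,5)=350+5·140=1050
i=9: T(9,1)=0+1·1=1 | T(9,2)=1+2·127=255 | T(9,3)=127+3·966=3025 | T(9,4)=966+4·1701=7770 | T(9,5)=1701+5·1050=6951
i=10: T(10,2)=1+2·255=511 | T(10,3)=255+3·3025=9330 | T(10,4)=3025+4·7770=34105 | T(10,5)=7770+5·6951=42525
Read S(10,2) = 511, S(10,3) = 9330, S(10,4) = 34105, S(10,5) = 42525.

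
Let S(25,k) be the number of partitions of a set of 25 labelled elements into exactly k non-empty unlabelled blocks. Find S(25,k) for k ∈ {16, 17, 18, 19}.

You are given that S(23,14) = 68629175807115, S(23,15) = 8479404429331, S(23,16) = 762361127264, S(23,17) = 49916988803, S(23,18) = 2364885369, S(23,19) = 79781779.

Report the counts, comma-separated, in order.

526655161695960, 48063331393110, 3275678594925, 166218969675

i=24: T(24,15)=68629175807115+15·8479404429331=195820242247080 | T(24,16)=8479404429331+16·762361127264=20677182465555 | T(24,17)=762361127264+17·49916988803=1610949936915 | T(24,18)=49916988803+18·2364885369=92484925445 | T(24,19)=2364885369+19·79781779=3880739170
i=25: T(25,16)=195820242247080+16·20677182465555=526655161695960 | T(25,17)=20677182465555+17·1610949936915=48063331393110 | T(25,18)=1610949936915+18·92484925445=3275678594925 | T(25,19)=92484925445+19·3880739170=166218969675
Read S(25,16) = 526655161695960, S(25,17) = 48063331393110, S(25,18) = 3275678594925, S(25,19) = 166218969675.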